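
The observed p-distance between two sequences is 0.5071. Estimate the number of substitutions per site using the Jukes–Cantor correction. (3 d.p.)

d = −(3/4) ln(1 − 4p/3) = −0.75 ln(1 − 0.676133) = −0.75 ln(0.323867)
  = −0.75 × (-1.127422) = 0.845567 substitutions/site.

0.846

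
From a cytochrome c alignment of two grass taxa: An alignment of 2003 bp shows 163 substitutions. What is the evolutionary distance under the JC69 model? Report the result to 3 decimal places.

p = 163/2003 ≈ 0.081378.
d = −(3/4) ln(1 − 4p/3) = −0.75 ln(1 − 0.108504) = −0.75 ln(0.891496)
  = −0.75 × (-0.114854) = 0.086141 substitutions/site.

0.086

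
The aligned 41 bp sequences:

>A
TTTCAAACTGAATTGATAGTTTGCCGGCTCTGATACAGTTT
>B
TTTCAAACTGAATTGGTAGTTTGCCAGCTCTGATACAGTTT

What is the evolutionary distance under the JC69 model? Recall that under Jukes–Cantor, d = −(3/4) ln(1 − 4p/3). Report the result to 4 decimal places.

0.0504

The sequences differ at 2 of 41 sites (16, 26), so p = 2/41 ≈ 0.04878.
d = −(3/4) ln(1 − 4p/3) = −0.75 ln(1 − 0.06504) = −0.75 ln(0.93496)
  = −0.75 × (-0.067252) = 0.050439 substitutions/site.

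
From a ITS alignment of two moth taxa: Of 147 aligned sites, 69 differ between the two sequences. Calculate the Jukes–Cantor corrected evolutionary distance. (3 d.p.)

p = 69/147 ≈ 0.469388.
d = −(3/4) ln(1 − 4p/3) = −0.75 ln(1 − 0.625851) = −0.75 ln(0.374149)
  = −0.75 × (-0.983101) = 0.737326 substitutions/site.

0.737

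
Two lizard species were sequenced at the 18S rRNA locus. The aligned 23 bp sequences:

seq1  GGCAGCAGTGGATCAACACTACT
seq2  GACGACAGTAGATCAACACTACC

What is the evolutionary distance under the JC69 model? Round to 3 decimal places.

The sequences differ at 5 of 23 sites (2, 4, 5, 10, 23), so p = 5/23 ≈ 0.217391.
d = −(3/4) ln(1 − 4p/3) = −0.75 ln(1 − 0.289855) = −0.75 ln(0.710145)
  = −0.75 × (-0.342286) = 0.256715 substitutions/site.

0.257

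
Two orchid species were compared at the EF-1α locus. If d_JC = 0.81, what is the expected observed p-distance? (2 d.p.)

p = (3/4)(1 − e^(−4d/3)) = 0.75 × (1 − e^(-1.08)) = 0.75 × (1 − 0.339596) = 0.495303.

0.50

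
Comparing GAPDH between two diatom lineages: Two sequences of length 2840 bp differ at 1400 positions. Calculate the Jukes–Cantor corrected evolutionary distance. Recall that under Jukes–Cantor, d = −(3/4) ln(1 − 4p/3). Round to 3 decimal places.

0.803

p = 1400/2840 ≈ 0.492958.
d = −(3/4) ln(1 − 4p/3) = −0.75 ln(1 − 0.657277) = −0.75 ln(0.342723)
  = −0.75 × (-1.070833) = 0.803125 substitutions/site.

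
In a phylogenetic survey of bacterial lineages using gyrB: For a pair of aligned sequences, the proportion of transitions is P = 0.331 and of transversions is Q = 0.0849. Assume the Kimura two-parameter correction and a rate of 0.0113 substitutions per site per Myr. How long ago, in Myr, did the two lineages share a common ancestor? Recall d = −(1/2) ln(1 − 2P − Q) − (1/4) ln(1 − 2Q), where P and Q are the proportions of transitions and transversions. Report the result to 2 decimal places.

Under the Kimura two-parameter model, d = −½ ln(1 − 2P − Q) − ¼ ln(1 − 2Q).
1 − 2P − Q = 0.2531, giving −½ ln(0.2531) = 0.686985.
1 − 2Q = 0.8302, giving −¼ ln(0.8302) = 0.046522.
d = 0.686985 + 0.046522 = 0.733507.
Under a molecular clock d = 2μt, so t = d/(2μ) = 0.733507 / (2 × 0.0113) = 32.46 Myr.

32.46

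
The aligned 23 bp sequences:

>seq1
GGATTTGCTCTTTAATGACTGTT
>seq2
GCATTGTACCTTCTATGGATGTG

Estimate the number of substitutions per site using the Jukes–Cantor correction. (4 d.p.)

0.6501

The sequences differ at 10 of 23 sites (2, 6, 7, 8, 9, 13, 14, 18, 19, 23), so p = 10/23 ≈ 0.434783.
d = −(3/4) ln(1 − 4p/3) = −0.75 ln(1 − 0.579711) = −0.75 ln(0.420289)
  = −0.75 × (-0.866813) = 0.650110 substitutions/site.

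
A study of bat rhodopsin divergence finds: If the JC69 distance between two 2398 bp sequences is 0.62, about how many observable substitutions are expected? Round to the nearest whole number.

1012

Invert JC69: p = (3/4)(1 − e^(−4d/3)) = 0.75 × (1 − e^(-0.826667)) = 0.75 × (1 − 0.437505) = 0.421871.
Expected differing sites = pL ≈ 0.421871 × 2398 = 1011.646658 ≈ 1012.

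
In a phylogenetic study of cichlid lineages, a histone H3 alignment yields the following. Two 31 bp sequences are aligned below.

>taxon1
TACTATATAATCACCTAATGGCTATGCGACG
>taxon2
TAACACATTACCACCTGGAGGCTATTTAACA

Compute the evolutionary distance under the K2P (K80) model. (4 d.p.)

Of 31 sites, 8 differences are transitions and 4 are transversions, so P = 8/31 ≈ 0.258065 and Q = 4/31 ≈ 0.129032.
Under the Kimura two-parameter model, d = −½ ln(1 − 2P − Q) − ¼ ln(1 − 2Q).
1 − 2P − Q = 0.354838, giving −½ ln(0.354838) = 0.518047.
1 − 2Q = 0.741936, giving −¼ ln(0.741936) = 0.074623.
d = 0.518047 + 0.074623 = 0.592670.

0.5927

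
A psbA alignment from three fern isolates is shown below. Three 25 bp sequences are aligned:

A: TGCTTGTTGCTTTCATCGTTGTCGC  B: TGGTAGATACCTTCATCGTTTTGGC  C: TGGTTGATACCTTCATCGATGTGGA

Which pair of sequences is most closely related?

A–B: 7/25 differ, p = 0.280, d = 0.351.
A–C: 7/25 differ, p = 0.280, d = 0.351.
B–C: 4/25 differ, p = 0.160, d = 0.180.
The smallest distance is between B and C.

B and C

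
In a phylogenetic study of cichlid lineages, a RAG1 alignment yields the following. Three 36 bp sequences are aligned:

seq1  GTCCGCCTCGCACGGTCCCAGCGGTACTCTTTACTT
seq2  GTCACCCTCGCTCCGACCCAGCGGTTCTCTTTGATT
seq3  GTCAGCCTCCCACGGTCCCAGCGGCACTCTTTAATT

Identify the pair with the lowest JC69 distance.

seq1–seq2: 8/36 differ, p = 0.222, d = 0.264.
seq1–seq3: 4/36 differ, p = 0.111, d = 0.120.
seq2–seq3: 8/36 differ, p = 0.222, d = 0.264.
The smallest distance is between seq1 and seq3.

seq1 and seq3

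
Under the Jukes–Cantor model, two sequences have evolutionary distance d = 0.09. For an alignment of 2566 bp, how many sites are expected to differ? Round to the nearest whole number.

218

Invert JC69: p = (3/4)(1 − e^(−4d/3)) = 0.75 × (1 − e^(-0.12)) = 0.75 × (1 − 0.886920) = 0.084810.
Expected differing sites = pL ≈ 0.084810 × 2566 = 217.62246 ≈ 218.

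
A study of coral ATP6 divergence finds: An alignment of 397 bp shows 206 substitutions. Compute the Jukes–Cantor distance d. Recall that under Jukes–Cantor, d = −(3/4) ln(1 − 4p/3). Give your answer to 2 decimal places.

p = 206/397 ≈ 0.518892.
d = −(3/4) ln(1 − 4p/3) = −0.75 ln(1 − 0.691856) = −0.75 ln(0.308144)
  = −0.75 × (-1.177188) = 0.882891 substitutions/site.

0.88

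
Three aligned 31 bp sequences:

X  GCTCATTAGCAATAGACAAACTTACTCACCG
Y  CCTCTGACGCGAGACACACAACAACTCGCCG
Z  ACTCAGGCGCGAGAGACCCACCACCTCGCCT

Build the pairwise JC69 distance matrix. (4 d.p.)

X–Y: 13/31 sites differ → p ≈ 0.419355, d = −0.75 ln(1 − 0.55914) = 0.614271 ≈ 0.6143.
X–Z: 13/31 sites differ → p ≈ 0.419355, d = −0.75 ln(1 − 0.55914) = 0.614271 ≈ 0.6143.
Y–Z: 8/31 sites differ → p ≈ 0.258065, d = −0.75 ln(1 − 0.344087) = 0.316295 ≈ 0.3163.

d(X,Y) = 0.6143, d(X,Z) = 0.6143, d(Y,Z) = 0.3163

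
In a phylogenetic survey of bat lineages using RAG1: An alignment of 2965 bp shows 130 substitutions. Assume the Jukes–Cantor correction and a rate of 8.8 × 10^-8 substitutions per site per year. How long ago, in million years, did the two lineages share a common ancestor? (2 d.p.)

p = 130/2965 ≈ 0.043845.
d = −(3/4) ln(1 − 4p/3) = −0.75 ln(1 − 0.05846) = −0.75 ln(0.94154)
  = −0.75 × (-0.060238) = 0.045179 substitutions/site.
Under a molecular clock d = 2μt, so t = d/(2μ) = 0.045179 / (2 × 8.8 × 10^-8) = 0.26 million years.

0.26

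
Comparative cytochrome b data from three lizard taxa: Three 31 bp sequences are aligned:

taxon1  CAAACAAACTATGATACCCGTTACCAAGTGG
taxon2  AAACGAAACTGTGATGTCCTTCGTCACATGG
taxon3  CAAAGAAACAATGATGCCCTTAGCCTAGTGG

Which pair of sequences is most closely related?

taxon1–taxon2: 12/31 differ, p = 0.387, d = 0.544.
taxon1–taxon3: 7/31 differ, p = 0.226, d = 0.269.
taxon2–taxon3: 10/31 differ, p = 0.323, d = 0.422.
The smallest distance is between taxon1 and taxon3.

taxon1 and taxon3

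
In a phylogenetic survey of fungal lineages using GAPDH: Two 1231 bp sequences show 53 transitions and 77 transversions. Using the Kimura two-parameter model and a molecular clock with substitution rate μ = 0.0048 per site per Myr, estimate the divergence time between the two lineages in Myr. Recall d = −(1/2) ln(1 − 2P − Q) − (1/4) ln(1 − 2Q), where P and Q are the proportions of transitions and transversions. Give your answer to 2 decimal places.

P = 53/1231 ≈ 0.043054 and Q = 77/1231 ≈ 0.062551.
Under the Kimura two-parameter model, d = −½ ln(1 − 2P − Q) − ¼ ln(1 − 2Q).
1 − 2P − Q = 0.851341, giving −½ ln(0.851341) = 0.080471.
1 − 2Q = 0.874898, giving −¼ ln(0.874898) = 0.033412.
d = 0.080471 + 0.033412 = 0.113883.
Under a molecular clock d = 2μt, so t = d/(2μ) = 0.113883 / (2 × 0.0048) = 11.86 Myr.

11.86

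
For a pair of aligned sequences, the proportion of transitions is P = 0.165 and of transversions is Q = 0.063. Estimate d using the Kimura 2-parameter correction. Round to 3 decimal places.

0.283

Under the Kimura two-parameter model, d = −½ ln(1 − 2P − Q) − ¼ ln(1 − 2Q).
1 − 2P − Q = 0.607, giving −½ ln(0.607) = 0.249613.
1 − 2Q = 0.874, giving −¼ ln(0.874) = 0.033669.
d = 0.249613 + 0.033669 = 0.283282.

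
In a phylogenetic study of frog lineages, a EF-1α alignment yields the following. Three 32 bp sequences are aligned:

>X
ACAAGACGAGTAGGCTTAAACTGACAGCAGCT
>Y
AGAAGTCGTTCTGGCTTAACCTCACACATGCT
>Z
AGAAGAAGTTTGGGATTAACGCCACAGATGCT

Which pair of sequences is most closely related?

Y and Z

X–Y: 11/32 differ, p = 0.344, d = 0.460.
X–Z: 12/32 differ, p = 0.375, d = 0.520.
Y–Z: 8/32 differ, p = 0.250, d = 0.304.
The smallest distance is between Y and Z.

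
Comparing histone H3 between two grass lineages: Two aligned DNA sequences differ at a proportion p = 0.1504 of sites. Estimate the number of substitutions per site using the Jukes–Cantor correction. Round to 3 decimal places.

0.168

d = −(3/4) ln(1 − 4p/3) = −0.75 ln(1 − 0.200533) = −0.75 ln(0.799467)
  = −0.75 × (-0.223810) = 0.167858 substitutions/site.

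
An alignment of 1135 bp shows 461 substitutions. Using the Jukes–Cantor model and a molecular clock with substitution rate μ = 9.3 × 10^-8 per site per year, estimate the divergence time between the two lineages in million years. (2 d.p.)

3.14

p = 461/1135 ≈ 0.406167.
d = −(3/4) ln(1 − 4p/3) = −0.75 ln(1 − 0.541556) = −0.75 ln(0.458444)
  = −0.75 × (-0.779917) = 0.584938 substitutions/site.
Under a molecular clock d = 2μt, so t = d/(2μ) = 0.584938 / (2 × 9.3 × 10^-8) = 3.14 million years.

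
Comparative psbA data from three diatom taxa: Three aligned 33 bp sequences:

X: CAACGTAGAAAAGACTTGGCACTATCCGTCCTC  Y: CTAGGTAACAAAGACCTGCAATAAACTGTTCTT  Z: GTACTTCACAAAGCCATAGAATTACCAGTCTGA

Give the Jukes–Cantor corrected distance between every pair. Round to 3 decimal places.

X–Y: 13/33 sites differ → p ≈ 0.393939, d = −0.75 ln(1 − 0.525252) = 0.558728 ≈ 0.559.
X–Z: 16/33 sites differ → p ≈ 0.484848, d = −0.75 ln(1 − 0.646464) = 0.779827 ≈ 0.780.
Y–Z: 15/33 sites differ → p ≈ 0.454545, d = −0.75 ln(1 − 0.60606) = 0.698667 ≈ 0.699.

d(X,Y) = 0.559, d(X,Z) = 0.780, d(Y,Z) = 0.699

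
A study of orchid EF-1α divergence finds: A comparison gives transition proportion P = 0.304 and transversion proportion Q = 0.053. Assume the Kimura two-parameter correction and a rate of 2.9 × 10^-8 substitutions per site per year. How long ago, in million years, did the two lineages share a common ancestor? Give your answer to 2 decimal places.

9.81

Under the Kimura two-parameter model, d = −½ ln(1 − 2P − Q) − ¼ ln(1 − 2Q).
1 − 2P − Q = 0.339, giving −½ ln(0.339) = 0.540878.
1 − 2Q = 0.894, giving −¼ ln(0.894) = 0.028012.
d = 0.540878 + 0.028012 = 0.568890.
Under a molecular clock d = 2μt, so t = d/(2μ) = 0.568890 / (2 × 2.9 × 10^-8) = 9.81 million years.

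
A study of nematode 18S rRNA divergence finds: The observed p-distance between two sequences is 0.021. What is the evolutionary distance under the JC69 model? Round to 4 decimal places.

0.0213

d = −(3/4) ln(1 − 4p/3) = −0.75 ln(1 − 0.028) = −0.75 ln(0.972)
  = −0.75 × (-0.028399) = 0.021299 substitutions/site.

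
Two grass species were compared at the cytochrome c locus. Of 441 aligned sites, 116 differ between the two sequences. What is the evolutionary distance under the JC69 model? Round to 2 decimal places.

p = 116/441 ≈ 0.263039.
d = −(3/4) ln(1 − 4p/3) = −0.75 ln(1 − 0.350719) = −0.75 ln(0.649281)
  = −0.75 × (-0.431890) = 0.323918 substitutions/site.

0.32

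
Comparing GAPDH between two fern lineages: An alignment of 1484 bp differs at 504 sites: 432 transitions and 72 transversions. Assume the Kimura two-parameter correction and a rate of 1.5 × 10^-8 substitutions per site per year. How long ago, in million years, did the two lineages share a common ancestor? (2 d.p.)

P = 432/1484 ≈ 0.291105 and Q = 72/1484 ≈ 0.048518.
Under the Kimura two-parameter model, d = −½ ln(1 − 2P − Q) − ¼ ln(1 − 2Q).
1 − 2P − Q = 0.369272, giving −½ ln(0.369272) = 0.498111.
1 − 2Q = 0.902964, giving −¼ ln(0.902964) = 0.025518.
d = 0.498111 + 0.025518 = 0.523629.
Under a molecular clock d = 2μt, so t = d/(2μ) = 0.523629 / (2 × 1.5 × 10^-8) = 17.45 million years.

17.45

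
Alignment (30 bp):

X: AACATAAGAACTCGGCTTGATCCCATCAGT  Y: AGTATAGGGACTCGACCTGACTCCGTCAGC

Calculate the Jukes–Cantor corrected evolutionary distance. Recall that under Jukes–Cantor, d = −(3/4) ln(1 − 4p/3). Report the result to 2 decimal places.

The sequences differ at 10 of 30 sites (2, 3, 7, 9, 15, 17, 21, 22, 25, 30), so p = 10/30 ≈ 0.333333.
d = −(3/4) ln(1 − 4p/3) = −0.75 ln(1 − 0.444444) = −0.75 ln(0.555556)
  = −0.75 × (-0.587786) = 0.440840 substitutions/site.

0.44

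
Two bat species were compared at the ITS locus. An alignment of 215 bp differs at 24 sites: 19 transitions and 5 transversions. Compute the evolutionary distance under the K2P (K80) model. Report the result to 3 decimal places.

P = 19/215 ≈ 0.088372 and Q = 5/215 ≈ 0.023256.
Under the Kimura two-parameter model, d = −½ ln(1 − 2P − Q) − ¼ ln(1 − 2Q).
1 − 2P − Q = 0.8, giving −½ ln(0.8) = 0.111572.
1 − 2Q = 0.953488, giving −¼ ln(0.953488) = 0.011907.
d = 0.111572 + 0.011907 = 0.123479.

0.123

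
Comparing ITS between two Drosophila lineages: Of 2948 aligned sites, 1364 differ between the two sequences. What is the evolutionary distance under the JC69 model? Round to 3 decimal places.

p = 1364/2948 ≈ 0.462687.
d = −(3/4) ln(1 − 4p/3) = −0.75 ln(1 − 0.616916) = −0.75 ln(0.383084)
  = −0.75 × (-0.959501) = 0.719626 substitutions/site.

0.720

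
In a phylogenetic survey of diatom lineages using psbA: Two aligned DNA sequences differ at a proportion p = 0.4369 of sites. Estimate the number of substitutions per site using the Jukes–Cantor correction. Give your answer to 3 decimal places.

0.655

d = −(3/4) ln(1 − 4p/3) = −0.75 ln(1 − 0.582533) = −0.75 ln(0.417467)
  = −0.75 × (-0.873550) = 0.655163 substitutions/site.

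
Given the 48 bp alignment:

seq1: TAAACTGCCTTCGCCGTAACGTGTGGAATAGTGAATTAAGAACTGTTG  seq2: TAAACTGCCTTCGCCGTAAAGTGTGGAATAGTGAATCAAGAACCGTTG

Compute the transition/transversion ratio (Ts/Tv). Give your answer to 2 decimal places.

Transitions are A↔G and C↔T; transversions are all other mismatches.
Transitions: 2. Transversions: 1.
R = 2/1 = 2.00.

2.00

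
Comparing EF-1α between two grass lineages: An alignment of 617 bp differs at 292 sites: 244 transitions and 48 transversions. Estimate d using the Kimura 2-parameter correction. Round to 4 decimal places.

P = 244/617 ≈ 0.395462 and Q = 48/617 ≈ 0.077796.
Under the Kimura two-parameter model, d = −½ ln(1 − 2P − Q) − ¼ ln(1 − 2Q).
1 − 2P − Q = 0.13128, giving −½ ln(0.13128) = 1.015211.
1 − 2Q = 0.844408, giving −¼ ln(0.844408) = 0.042280.
d = 1.015211 + 0.042280 = 1.057491.

1.0575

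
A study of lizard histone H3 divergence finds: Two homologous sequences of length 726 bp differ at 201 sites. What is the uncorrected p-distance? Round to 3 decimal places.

0.277

p = 201/726 = 0.276859… ≈ 0.277 (to 3 d.p.).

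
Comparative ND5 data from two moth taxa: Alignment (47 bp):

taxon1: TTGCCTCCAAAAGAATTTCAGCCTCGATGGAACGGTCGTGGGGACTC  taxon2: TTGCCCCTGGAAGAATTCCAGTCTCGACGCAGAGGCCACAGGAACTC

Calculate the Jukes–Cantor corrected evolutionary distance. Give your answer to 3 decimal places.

0.416

The sequences differ at 15 of 47 sites, so p = 15/47 ≈ 0.319149.
d = −(3/4) ln(1 − 4p/3) = −0.75 ln(1 − 0.425532) = −0.75 ln(0.574468)
  = −0.75 × (-0.554311) = 0.415733 substitutions/site.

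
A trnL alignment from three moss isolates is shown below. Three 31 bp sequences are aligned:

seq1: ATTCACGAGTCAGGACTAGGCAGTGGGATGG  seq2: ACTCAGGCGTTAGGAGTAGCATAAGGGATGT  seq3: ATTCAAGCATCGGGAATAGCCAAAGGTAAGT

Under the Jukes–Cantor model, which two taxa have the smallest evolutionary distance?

seq1–seq2: 11/31 differ, p = 0.355, d = 0.481.
seq1–seq3: 11/31 differ, p = 0.355, d = 0.481.
seq2–seq3: 10/31 differ, p = 0.323, d = 0.422.
The smallest distance is between seq2 and seq3.

seq2 and seq3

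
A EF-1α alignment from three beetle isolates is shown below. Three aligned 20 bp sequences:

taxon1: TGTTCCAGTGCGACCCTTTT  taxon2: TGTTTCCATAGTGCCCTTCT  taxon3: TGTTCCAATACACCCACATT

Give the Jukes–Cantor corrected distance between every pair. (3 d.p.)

taxon1–taxon2: 8/20 sites differ → p = 0.4, d = −0.75 ln(1 − 0.533333) = 0.571605 ≈ 0.572.
taxon1–taxon3: 7/20 sites differ → p = 0.35, d = −0.75 ln(1 − 0.466667) = 0.471457 ≈ 0.471.
taxon2–taxon3: 9/20 sites differ → p = 0.45, d = −0.75 ln(1 − 0.6) = 0.687218 ≈ 0.687.

d(taxon1,taxon2) = 0.572, d(taxon1,taxon3) = 0.471, d(taxon2,taxon3) = 0.687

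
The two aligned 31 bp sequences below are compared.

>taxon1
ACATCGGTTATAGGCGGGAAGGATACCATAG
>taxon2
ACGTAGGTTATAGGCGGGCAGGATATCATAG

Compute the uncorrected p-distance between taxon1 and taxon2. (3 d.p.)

The sequences differ at 4 of 31 positions (sites 3, 5, 19, 26).
p = 4/31 = 0.129032… ≈ 0.129 (to 3 d.p.).

0.129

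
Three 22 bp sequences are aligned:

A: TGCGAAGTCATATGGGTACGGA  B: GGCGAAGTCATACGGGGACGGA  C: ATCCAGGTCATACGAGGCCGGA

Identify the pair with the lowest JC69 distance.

A and B

A–B: 3/22 differ, p = 0.136, d = 0.151.
A–C: 8/22 differ, p = 0.364, d = 0.497.
B–C: 6/22 differ, p = 0.273, d = 0.339.
The smallest distance is between A and B.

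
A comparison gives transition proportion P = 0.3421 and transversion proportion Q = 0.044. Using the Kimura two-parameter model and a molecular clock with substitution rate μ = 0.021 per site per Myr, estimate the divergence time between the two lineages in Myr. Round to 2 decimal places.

16.06

Under the Kimura two-parameter model, d = −½ ln(1 − 2P − Q) − ¼ ln(1 − 2Q).
1 − 2P − Q = 0.2718, giving −½ ln(0.2718) = 0.651344.
1 − 2Q = 0.912, giving −¼ ln(0.912) = 0.023029.
d = 0.651344 + 0.023029 = 0.674373.
Under a molecular clock d = 2μt, so t = d/(2μ) = 0.674373 / (2 × 0.021) = 16.06 Myr.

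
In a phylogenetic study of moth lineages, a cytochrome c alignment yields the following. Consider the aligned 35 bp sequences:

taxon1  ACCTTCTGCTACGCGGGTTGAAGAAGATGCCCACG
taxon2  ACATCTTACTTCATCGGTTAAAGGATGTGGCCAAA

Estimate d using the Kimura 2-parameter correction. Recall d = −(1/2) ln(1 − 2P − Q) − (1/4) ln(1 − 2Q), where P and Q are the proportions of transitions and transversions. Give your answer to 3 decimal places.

Of 35 sites, 9 differences are transitions and 6 are transversions, so P = 9/35 ≈ 0.257143 and Q = 6/35 ≈ 0.171429.
Under the Kimura two-parameter model, d = −½ ln(1 − 2P − Q) − ¼ ln(1 − 2Q).
1 − 2P − Q = 0.314285, giving −½ ln(0.314285) = 0.578728.
1 − 2Q = 0.657142, giving −¼ ln(0.657142) = 0.104964.
d = 0.578728 + 0.104964 = 0.683692.

0.684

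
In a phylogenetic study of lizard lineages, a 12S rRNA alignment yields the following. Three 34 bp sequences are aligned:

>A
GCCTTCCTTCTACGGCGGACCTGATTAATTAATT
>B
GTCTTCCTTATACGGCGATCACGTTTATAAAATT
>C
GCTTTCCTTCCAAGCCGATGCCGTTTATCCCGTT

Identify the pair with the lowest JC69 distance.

A–B: 10/34 differ, p = 0.294, d = 0.373.
A–C: 14/34 differ, p = 0.412, d = 0.597.
B–C: 12/34 differ, p = 0.353, d = 0.477.
The smallest distance is between A and B.

A and B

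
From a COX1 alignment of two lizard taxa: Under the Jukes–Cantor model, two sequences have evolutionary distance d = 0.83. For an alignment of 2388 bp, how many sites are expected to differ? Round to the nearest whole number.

1199

Invert JC69: p = (3/4)(1 − e^(−4d/3)) = 0.75 × (1 − e^(-1.106667)) = 0.75 × (1 − 0.330659) = 0.502006.
Expected differing sites = pL ≈ 0.502006 × 2388 = 1198.790328 ≈ 1199.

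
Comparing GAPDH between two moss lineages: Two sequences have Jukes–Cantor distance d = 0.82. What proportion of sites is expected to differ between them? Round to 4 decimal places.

p = (3/4)(1 − e^(−4d/3)) = 0.75 × (1 − e^(-1.093333)) = 0.75 × (1 − 0.335098) = 0.498677.

0.4987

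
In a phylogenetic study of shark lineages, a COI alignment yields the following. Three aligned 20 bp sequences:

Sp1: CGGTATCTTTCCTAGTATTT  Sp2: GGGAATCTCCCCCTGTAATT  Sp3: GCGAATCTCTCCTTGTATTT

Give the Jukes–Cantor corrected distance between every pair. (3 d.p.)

d(Sp1,Sp2) = 0.471, d(Sp1,Sp3) = 0.304, d(Sp2,Sp3) = 0.233

Sp1–Sp2: 7/20 sites differ → p = 0.35, d = −0.75 ln(1 − 0.466667) = 0.471457 ≈ 0.471.
Sp1–Sp3: 5/20 sites differ → p = 0.25, d = −0.75 ln(1 − 0.333333) = 0.304098 ≈ 0.304.
Sp2–Sp3: 4/20 sites differ → p = 0.2, d = −0.75 ln(1 − 0.266667) = 0.232617 ≈ 0.233.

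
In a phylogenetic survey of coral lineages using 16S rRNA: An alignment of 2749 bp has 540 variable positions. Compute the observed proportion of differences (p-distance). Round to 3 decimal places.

0.196

p = 540/2749 = 0.196435… ≈ 0.196 (to 3 d.p.).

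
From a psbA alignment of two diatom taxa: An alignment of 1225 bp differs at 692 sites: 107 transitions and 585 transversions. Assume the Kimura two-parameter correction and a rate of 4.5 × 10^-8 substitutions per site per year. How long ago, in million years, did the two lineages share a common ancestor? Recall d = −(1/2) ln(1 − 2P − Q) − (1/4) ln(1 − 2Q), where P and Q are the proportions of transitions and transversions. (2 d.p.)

P = 107/1225 ≈ 0.087347 and Q = 585/1225 ≈ 0.477551.
Under the Kimura two-parameter model, d = −½ ln(1 − 2P − Q) − ¼ ln(1 − 2Q).
1 − 2P − Q = 0.347755, giving −½ ln(0.347755) = 0.528129.
1 − 2Q = 0.044898, giving −¼ ln(0.044898) = 0.775841.
d = 0.528129 + 0.775841 = 1.303970.
Under a molecular clock d = 2μt, so t = d/(2μ) = 1.303970 / (2 × 4.5 × 10^-8) = 14.49 million years.

14.49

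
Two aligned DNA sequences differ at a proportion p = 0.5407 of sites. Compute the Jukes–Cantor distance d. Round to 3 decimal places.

d = −(3/4) ln(1 − 4p/3) = −0.75 ln(1 − 0.720933) = −0.75 ln(0.279067)
  = −0.75 × (-1.276303) = 0.957227 substitutions/site.

0.957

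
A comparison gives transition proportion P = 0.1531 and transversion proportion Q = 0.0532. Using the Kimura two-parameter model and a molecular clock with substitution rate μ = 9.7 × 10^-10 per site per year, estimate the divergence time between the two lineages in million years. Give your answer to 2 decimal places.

129.28

Under the Kimura two-parameter model, d = −½ ln(1 − 2P − Q) − ¼ ln(1 − 2Q).
1 − 2P − Q = 0.6406, giving −½ ln(0.6406) = 0.222675.
1 − 2Q = 0.8936, giving −¼ ln(0.8936) = 0.028124.
d = 0.222675 + 0.028124 = 0.250799.
Under a molecular clock d = 2μt, so t = d/(2μ) = 0.250799 / (2 × 9.7 × 10^-10) = 129.28 million years.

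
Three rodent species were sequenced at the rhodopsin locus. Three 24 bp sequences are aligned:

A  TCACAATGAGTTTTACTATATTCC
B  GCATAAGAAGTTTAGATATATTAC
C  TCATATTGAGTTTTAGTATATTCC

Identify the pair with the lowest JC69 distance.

A–B: 8/24 differ, p = 0.333, d = 0.441.
A–C: 3/24 differ, p = 0.125, d = 0.137.
B–C: 8/24 differ, p = 0.333, d = 0.441.
The smallest distance is between A and C.

A and C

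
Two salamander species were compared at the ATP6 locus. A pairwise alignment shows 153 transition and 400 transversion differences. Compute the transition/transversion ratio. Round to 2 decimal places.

0.38

R = 153/400 = 0.3825 ≈ 0.38 (to 2 d.p.).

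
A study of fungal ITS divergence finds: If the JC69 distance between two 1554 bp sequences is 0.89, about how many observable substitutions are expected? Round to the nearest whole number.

810

Invert JC69: p = (3/4)(1 − e^(−4d/3)) = 0.75 × (1 − e^(-1.186667)) = 0.75 × (1 − 0.305237) = 0.521072.
Expected differing sites = pL ≈ 0.521072 × 1554 = 809.745888 ≈ 810.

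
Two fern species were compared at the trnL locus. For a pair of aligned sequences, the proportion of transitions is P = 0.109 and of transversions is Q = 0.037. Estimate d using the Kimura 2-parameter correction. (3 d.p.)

Under the Kimura two-parameter model, d = −½ ln(1 − 2P − Q) − ¼ ln(1 − 2Q).
1 − 2P − Q = 0.745, giving −½ ln(0.745) = 0.147186.
1 − 2Q = 0.926, giving −¼ ln(0.926) = 0.019220.
d = 0.147186 + 0.019220 = 0.166406.

0.166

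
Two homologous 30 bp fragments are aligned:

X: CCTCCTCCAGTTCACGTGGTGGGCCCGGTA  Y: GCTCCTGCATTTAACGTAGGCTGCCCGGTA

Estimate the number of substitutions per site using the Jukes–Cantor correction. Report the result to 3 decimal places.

0.330

The sequences differ at 8 of 30 sites (1, 7, 10, 13, 18, 20, 21, 22), so p = 8/30 ≈ 0.266667.
d = −(3/4) ln(1 − 4p/3) = −0.75 ln(1 − 0.355556) = −0.75 ln(0.644444)
  = −0.75 × (-0.439367) = 0.329525 substitutions/site.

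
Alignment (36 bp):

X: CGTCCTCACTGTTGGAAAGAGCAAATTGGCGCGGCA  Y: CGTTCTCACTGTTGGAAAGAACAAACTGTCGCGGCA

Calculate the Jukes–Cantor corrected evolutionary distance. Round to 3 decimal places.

The sequences differ at 4 of 36 sites (4, 21, 26, 29), so p = 4/36 ≈ 0.111111.
d = −(3/4) ln(1 − 4p/3) = −0.75 ln(1 − 0.148148) = −0.75 ln(0.851852)
  = −0.75 × (-0.160342) = 0.120257 substitutions/site.

0.120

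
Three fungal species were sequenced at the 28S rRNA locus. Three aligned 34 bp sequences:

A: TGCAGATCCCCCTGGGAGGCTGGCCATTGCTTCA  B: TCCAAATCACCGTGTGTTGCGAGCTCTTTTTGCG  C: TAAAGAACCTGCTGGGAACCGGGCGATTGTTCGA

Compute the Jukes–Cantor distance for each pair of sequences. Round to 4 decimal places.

A–B: 15/34 sites differ → p ≈ 0.441176, d = −0.75 ln(1 − 0.588235) = 0.665477 ≈ 0.6655.
A–C: 12/34 sites differ → p ≈ 0.352941, d = −0.75 ln(1 − 0.470588) = 0.476991 ≈ 0.4770.
B–C: 19/34 sites differ → p ≈ 0.558824, d = −0.75 ln(1 − 0.745099) = 1.025160 ≈ 1.0252.

d(A,B) = 0.6655, d(A,C) = 0.4770, d(B,C) = 1.0252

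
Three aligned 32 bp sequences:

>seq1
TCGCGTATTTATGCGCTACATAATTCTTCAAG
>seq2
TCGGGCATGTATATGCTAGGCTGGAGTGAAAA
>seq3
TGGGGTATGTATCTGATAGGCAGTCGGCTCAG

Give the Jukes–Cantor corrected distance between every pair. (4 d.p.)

d(seq1,seq2) = 0.8240, d(seq1,seq3) = 0.8240, d(seq2,seq3) = 0.5199

seq1–seq2: 16/32 sites differ → p = 0.5, d = −0.75 ln(1 − 0.666667) = 0.823960 ≈ 0.8240.
seq1–seq3: 16/32 sites differ → p = 0.5, d = −0.75 ln(1 − 0.666667) = 0.823960 ≈ 0.8240.
seq2–seq3: 12/32 sites differ → p = 0.375, d = −0.75 ln(1 − 0.5) = 0.519860 ≈ 0.5199.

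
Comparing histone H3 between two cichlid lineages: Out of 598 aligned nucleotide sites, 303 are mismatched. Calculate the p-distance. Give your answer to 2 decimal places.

p = 303/598 = 0.506688… ≈ 0.51 (to 2 d.p.).

0.51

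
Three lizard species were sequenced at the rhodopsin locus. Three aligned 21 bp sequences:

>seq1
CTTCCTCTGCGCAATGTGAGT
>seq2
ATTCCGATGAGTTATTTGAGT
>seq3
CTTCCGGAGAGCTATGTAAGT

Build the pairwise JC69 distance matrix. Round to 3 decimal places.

d(seq1,seq2) = 0.441, d(seq1,seq3) = 0.360, d(seq2,seq3) = 0.360

seq1–seq2: 7/21 sites differ → p ≈ 0.333333, d = −0.75 ln(1 − 0.444444) = 0.440839 ≈ 0.441.
seq1–seq3: 6/21 sites differ → p ≈ 0.285714, d = −0.75 ln(1 − 0.380952) = 0.359679 ≈ 0.360.
seq2–seq3: 6/21 sites differ → p ≈ 0.285714, d = −0.75 ln(1 − 0.380952) = 0.359679 ≈ 0.360.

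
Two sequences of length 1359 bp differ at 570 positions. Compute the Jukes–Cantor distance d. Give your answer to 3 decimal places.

p = 570/1359 ≈ 0.419426.
d = −(3/4) ln(1 − 4p/3) = −0.75 ln(1 − 0.559235) = −0.75 ln(0.440765)
  = −0.75 × (-0.819243) = 0.614432 substitutions/site.

0.614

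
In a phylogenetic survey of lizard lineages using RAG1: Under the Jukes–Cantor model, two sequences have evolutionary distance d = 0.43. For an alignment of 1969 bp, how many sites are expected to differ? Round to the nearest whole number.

Invert JC69: p = (3/4)(1 − e^(−4d/3)) = 0.75 × (1 − e^(-0.573333)) = 0.75 × (1 − 0.563644) = 0.327267.
Expected differing sites = pL ≈ 0.327267 × 1969 = 644.388723 ≈ 644.

644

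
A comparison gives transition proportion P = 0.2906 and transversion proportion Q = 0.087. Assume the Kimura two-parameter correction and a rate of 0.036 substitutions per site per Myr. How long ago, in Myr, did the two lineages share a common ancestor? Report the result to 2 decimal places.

Under the Kimura two-parameter model, d = −½ ln(1 − 2P − Q) − ¼ ln(1 − 2Q).
1 − 2P − Q = 0.3318, giving −½ ln(0.3318) = 0.551611.
1 − 2Q = 0.826, giving −¼ ln(0.826) = 0.047790.
d = 0.551611 + 0.047790 = 0.599401.
Under a molecular clock d = 2μt, so t = d/(2μ) = 0.599401 / (2 × 0.036) = 8.33 Myr.

8.33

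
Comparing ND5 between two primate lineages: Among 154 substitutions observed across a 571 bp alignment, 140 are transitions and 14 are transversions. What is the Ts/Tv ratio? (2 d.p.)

R = 140/14 = 10.00.

10.00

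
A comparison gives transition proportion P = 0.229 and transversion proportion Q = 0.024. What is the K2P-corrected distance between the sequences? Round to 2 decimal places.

0.34

Under the Kimura two-parameter model, d = −½ ln(1 − 2P − Q) − ¼ ln(1 − 2Q).
1 − 2P − Q = 0.518, giving −½ ln(0.518) = 0.328890.
1 − 2Q = 0.952, giving −¼ ln(0.952) = 0.012298.
d = 0.328890 + 0.012298 = 0.341188.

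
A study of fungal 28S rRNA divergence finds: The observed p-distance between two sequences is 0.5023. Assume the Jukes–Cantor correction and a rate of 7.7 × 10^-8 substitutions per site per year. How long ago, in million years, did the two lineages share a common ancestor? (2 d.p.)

d = −(3/4) ln(1 − 4p/3) = −0.75 ln(1 − 0.669733) = −0.75 ln(0.330267)
  = −0.75 × (-1.107854) = 0.830891 substitutions/site.
Under a molecular clock d = 2μt, so t = d/(2μ) = 0.830891 / (2 × 7.7 × 10^-8) = 5.40 million years.

5.40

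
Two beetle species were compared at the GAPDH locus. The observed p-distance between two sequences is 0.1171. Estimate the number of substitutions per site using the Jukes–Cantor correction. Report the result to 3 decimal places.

d = −(3/4) ln(1 − 4p/3) = −0.75 ln(1 − 0.156133) = −0.75 ln(0.843867)
  = −0.75 × (-0.169760) = 0.127320 substitutions/site.

0.127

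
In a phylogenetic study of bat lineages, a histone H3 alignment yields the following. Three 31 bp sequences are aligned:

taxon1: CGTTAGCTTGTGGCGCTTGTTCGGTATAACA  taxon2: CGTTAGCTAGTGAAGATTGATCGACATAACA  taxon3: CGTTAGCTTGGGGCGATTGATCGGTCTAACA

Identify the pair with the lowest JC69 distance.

taxon1–taxon2: 7/31 differ, p = 0.226, d = 0.269.
taxon1–taxon3: 4/31 differ, p = 0.129, d = 0.142.
taxon2–taxon3: 7/31 differ, p = 0.226, d = 0.269.
The smallest distance is between taxon1 and taxon3.

taxon1 and taxon3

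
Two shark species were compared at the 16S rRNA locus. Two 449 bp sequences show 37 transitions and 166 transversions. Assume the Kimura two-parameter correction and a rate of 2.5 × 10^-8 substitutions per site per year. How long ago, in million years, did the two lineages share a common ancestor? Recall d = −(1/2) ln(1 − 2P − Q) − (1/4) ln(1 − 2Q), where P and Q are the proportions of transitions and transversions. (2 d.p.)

14.37

P = 37/449 ≈ 0.082405 and Q = 166/449 ≈ 0.36971.
Under the Kimura two-parameter model, d = −½ ln(1 − 2P − Q) − ¼ ln(1 − 2Q).
1 − 2P − Q = 0.46548, giving −½ ln(0.46548) = 0.382343.
1 − 2Q = 0.26058, giving −¼ ln(0.26058) = 0.336211.
d = 0.382343 + 0.336211 = 0.718554.
Under a molecular clock d = 2μt, so t = d/(2μ) = 0.718554 / (2 × 2.5 × 10^-8) = 14.37 million years.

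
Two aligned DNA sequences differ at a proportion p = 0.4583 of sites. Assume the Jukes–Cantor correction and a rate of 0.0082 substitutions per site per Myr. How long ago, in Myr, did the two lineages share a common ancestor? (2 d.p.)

43.19

d = −(3/4) ln(1 − 4p/3) = −0.75 ln(1 − 0.611067) = −0.75 ln(0.388933)
  = −0.75 × (-0.944348) = 0.708261 substitutions/site.
Under a molecular clock d = 2μt, so t = d/(2μ) = 0.708261 / (2 × 0.0082) = 43.19 Myr.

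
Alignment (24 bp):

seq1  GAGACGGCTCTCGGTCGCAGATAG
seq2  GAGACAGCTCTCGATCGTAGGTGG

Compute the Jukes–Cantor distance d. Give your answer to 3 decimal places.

The sequences differ at 5 of 24 sites (6, 14, 18, 21, 23), so p = 5/24 ≈ 0.208333.
d = −(3/4) ln(1 − 4p/3) = −0.75 ln(1 − 0.277777) = −0.75 ln(0.722223)
  = −0.75 × (-0.325421) = 0.244066 substitutions/site.

0.244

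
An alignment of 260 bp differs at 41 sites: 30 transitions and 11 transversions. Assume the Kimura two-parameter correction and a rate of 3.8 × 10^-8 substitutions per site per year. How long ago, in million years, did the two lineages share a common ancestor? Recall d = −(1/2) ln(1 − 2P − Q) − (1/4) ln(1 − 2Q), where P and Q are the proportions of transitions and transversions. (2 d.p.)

P = 30/260 ≈ 0.115385 and Q = 11/260 ≈ 0.042308.
Under the Kimura two-parameter model, d = −½ ln(1 − 2P − Q) − ¼ ln(1 − 2Q).
1 − 2P − Q = 0.726922, giving −½ ln(0.726922) = 0.159468.
1 − 2Q = 0.915384, giving −¼ ln(0.915384) = 0.022103.
d = 0.159468 + 0.022103 = 0.181571.
Under a molecular clock d = 2μt, so t = d/(2μ) = 0.181571 / (2 × 3.8 × 10^-8) = 2.39 million years.

2.39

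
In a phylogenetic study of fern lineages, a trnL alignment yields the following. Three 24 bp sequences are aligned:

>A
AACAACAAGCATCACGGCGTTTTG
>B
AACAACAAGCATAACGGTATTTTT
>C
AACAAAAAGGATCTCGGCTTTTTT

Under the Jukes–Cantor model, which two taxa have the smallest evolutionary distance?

A and B

A–B: 4/24 differ, p = 0.167, d = 0.188.
A–C: 5/24 differ, p = 0.208, d = 0.244.
B–C: 6/24 differ, p = 0.250, d = 0.304.
The smallest distance is between A and B.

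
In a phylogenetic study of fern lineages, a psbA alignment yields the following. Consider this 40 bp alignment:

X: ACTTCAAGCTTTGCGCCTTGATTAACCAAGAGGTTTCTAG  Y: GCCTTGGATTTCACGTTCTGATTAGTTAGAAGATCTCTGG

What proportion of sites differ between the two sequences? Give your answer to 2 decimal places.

The sequences differ at 20 of 40 positions.
p = 20/40 = 0.50.

0.50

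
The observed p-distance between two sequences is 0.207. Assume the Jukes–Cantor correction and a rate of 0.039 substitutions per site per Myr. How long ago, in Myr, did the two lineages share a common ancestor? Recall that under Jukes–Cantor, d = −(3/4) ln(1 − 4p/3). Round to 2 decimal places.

d = −(3/4) ln(1 − 4p/3) = −0.75 ln(1 − 0.276) = −0.75 ln(0.724)
  = −0.75 × (-0.322964) = 0.242223 substitutions/site.
Under a molecular clock d = 2μt, so t = d/(2μ) = 0.242223 / (2 × 0.039) = 3.11 Myr.

3.11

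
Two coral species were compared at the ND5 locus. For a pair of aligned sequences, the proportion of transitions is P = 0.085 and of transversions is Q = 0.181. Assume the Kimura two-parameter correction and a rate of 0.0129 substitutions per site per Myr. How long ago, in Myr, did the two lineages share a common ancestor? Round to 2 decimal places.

Under the Kimura two-parameter model, d = −½ ln(1 − 2P − Q) − ¼ ln(1 − 2Q).
1 − 2P − Q = 0.649, giving −½ ln(0.649) = 0.216161.
1 − 2Q = 0.638, giving −¼ ln(0.638) = 0.112354.
d = 0.216161 + 0.112354 = 0.328515.
Under a molecular clock d = 2μt, so t = d/(2μ) = 0.328515 / (2 × 0.0129) = 12.73 Myr.

12.73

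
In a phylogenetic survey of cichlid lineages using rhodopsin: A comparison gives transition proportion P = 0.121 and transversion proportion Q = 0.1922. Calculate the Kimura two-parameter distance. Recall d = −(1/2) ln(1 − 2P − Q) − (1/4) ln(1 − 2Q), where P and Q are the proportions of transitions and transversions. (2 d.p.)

Under the Kimura two-parameter model, d = −½ ln(1 − 2P − Q) − ¼ ln(1 − 2Q).
1 − 2P − Q = 0.5658, giving −½ ln(0.5658) = 0.284757.
1 − 2Q = 0.6156, giving −¼ ln(0.6156) = 0.121289.
d = 0.284757 + 0.121289 = 0.406046.

0.41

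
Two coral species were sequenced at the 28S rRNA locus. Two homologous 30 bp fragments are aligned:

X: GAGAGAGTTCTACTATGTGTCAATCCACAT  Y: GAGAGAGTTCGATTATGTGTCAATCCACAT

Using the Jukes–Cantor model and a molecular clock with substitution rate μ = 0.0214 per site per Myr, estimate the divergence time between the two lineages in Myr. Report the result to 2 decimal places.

The sequences differ at 2 of 30 sites (11, 13), so p = 2/30 ≈ 0.066667.
d = −(3/4) ln(1 − 4p/3) = −0.75 ln(1 − 0.088889) = −0.75 ln(0.911111)
  = −0.75 × (-0.093091) = 0.069818 substitutions/site.
Under a molecular clock d = 2μt, so t = d/(2μ) = 0.069818 / (2 × 0.0214) = 1.63 Myr.

1.63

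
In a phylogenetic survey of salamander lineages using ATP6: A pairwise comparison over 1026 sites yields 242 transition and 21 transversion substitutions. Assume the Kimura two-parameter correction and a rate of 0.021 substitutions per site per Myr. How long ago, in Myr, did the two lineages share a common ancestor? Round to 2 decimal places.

8.32

P = 242/1026 ≈ 0.235867 and Q = 21/1026 ≈ 0.020468.
Under the Kimura two-parameter model, d = −½ ln(1 − 2P − Q) − ¼ ln(1 − 2Q).
1 − 2P − Q = 0.507798, giving −½ ln(0.507798) = 0.338836.
1 − 2Q = 0.959064, giving −¼ ln(0.959064) = 0.010449.
d = 0.338836 + 0.010449 = 0.349285.
Under a molecular clock d = 2μt, so t = d/(2μ) = 0.349285 / (2 × 0.021) = 8.32 Myr.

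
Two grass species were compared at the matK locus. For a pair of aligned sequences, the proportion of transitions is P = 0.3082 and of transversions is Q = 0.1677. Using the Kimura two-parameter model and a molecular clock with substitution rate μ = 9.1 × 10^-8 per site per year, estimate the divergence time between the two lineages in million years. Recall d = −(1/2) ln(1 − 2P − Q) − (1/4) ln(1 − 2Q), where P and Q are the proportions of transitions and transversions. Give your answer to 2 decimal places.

Under the Kimura two-parameter model, d = −½ ln(1 − 2P − Q) − ¼ ln(1 − 2Q).
1 − 2P − Q = 0.2159, giving −½ ln(0.2159) = 0.766470.
1 − 2Q = 0.6646, giving −¼ ln(0.6646) = 0.102142.
d = 0.766470 + 0.102142 = 0.868612.
Under a molecular clock d = 2μt, so t = d/(2μ) = 0.868612 / (2 × 9.1 × 10^-8) = 4.77 million years.

4.77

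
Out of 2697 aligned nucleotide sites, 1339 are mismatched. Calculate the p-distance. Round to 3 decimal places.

0.496

p = 1339/2697 = 0.496477… ≈ 0.496 (to 3 d.p.).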